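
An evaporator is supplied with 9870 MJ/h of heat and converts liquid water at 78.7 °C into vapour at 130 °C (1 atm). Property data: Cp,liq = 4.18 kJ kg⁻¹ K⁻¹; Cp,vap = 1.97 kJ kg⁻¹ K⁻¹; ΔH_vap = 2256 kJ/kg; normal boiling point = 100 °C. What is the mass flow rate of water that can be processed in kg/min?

ṁ = 68.4 kg/min

Δh = 4.18×(100−78.7) + 2256 + 1.97×(130−100) = 2404.1 kJ/kg
Q = 9870 MJ/h = 2741.7 kJ/s = 164500 kJ/min
ṁ = Q/Δh = 164500 / 2404.1 = 68.424 kg/min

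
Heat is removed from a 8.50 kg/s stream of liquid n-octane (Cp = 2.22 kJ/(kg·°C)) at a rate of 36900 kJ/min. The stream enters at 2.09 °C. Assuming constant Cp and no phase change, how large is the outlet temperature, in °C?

Q = 36900 kJ/min = 615 kJ/s
ΔT = Q/(ṁ·Cp) = 615/(8.50×2.22) = 32.591 K
T_out = 2.09 − 32.591 = -30.501 °C

T_out = -30.5 °C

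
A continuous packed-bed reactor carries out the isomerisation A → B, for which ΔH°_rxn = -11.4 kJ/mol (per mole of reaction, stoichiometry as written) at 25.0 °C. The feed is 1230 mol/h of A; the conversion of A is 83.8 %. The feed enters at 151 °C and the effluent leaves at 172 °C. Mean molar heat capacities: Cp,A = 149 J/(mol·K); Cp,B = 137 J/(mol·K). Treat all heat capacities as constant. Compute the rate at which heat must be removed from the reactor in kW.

Extent of reaction ξ = 0.838 × 1230 = 1030.7 mol/h
Reaction term: ξ·ΔH°_rxn = 1030.7 × -11.4 = -11750 kJ/h
Sensible, feed 151→25 °C: -23092 kJ/h
Outlet flows (mol/h): A 199.26, B 1030.7
Sensible, products 25→172 °C: 25122 kJ/h
Q = ΔH = -9720 kJ/h = -2.7 kW
Heat removed = 2.7 kW

Q_out = 2.70 kW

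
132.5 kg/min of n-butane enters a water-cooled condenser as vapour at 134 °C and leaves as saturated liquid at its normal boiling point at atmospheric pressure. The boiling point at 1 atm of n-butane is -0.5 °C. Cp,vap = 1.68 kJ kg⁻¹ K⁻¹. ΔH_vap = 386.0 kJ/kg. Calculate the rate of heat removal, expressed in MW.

Q_c = 1.35 MW

vapour 134→-0.5 °C: -225.96 kJ/kg
condensation at -0.5 °C: -386 kJ/kg
Δh = -225.96 + -386 = -611.96 kJ/kg
Q = ṁ·Δh = 132.5 kg/min × -611.96 kJ/kg = -81085 kJ/min
|Q| = 1351.4 kW = 1.3514 MW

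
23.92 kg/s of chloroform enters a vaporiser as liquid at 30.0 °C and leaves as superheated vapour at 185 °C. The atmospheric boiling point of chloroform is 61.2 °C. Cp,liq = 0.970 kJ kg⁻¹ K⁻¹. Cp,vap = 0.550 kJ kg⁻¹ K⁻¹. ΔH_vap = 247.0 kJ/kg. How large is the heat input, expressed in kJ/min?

Q = 496000 kJ/min

liquid 30.0→61.2 °C: 30.264 kJ/kg
vaporisation at 61.2 °C: 247 kJ/kg
vapour 61.2→185 °C: 68.09 kJ/kg
Δh = 30.264 + 247 + 68.09 = 345.35 kJ/kg
Q = ṁ·Δh = 23.92 kg/s × 345.35 kJ/kg = 8260.9 kJ/s
|Q| = 8260.9 kW = 495650 kJ/min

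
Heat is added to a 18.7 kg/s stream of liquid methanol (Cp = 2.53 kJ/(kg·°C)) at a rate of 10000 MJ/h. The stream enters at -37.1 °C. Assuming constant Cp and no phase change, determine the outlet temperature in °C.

T_out = 21.6 °C

Q = 10000 MJ/h = 2777.8 kJ/s
ΔT = Q/(ṁ·Cp) = 2777.8/(18.7×2.53) = 58.713 K
T_out = -37.1 + 58.713 = 21.613 °C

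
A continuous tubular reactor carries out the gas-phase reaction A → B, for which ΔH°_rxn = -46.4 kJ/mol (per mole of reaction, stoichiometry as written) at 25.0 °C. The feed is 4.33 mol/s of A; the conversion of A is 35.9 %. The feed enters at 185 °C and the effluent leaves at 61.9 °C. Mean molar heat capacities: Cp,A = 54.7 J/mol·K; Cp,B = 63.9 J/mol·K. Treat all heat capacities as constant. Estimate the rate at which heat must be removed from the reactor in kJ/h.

Extent of reaction ξ = 0.359 × 4.33 = 1.5545 mol/s
Reaction term: ξ·ΔH°_rxn = 1.5545 × -46.4 = -72.127 kJ/s
Sensible, feed 185→25 °C: -37.896 kJ/s
Outlet flows (mol/s): A 2.7755, B 1.5545
Sensible, products 25→61.9 °C: 9.2675 kJ/s
Q = ΔH = -100.76 kJ/s = -100.76 kW
Heat removed = 362720 kJ/h

Q_out = 363000 kJ/h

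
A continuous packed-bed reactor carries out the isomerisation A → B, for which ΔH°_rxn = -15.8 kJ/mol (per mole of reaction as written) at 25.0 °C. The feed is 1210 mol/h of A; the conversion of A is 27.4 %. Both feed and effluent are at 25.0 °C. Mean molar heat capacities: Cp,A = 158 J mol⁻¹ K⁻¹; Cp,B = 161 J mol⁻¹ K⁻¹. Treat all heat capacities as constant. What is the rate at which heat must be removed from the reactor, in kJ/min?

Q_out = 87.3 kJ/min

Extent of reaction ξ = 0.274 × 1210 = 331.54 mol/h
Reaction term: ξ·ΔH°_rxn = 331.54 × -15.8 = -5238.3 kJ/h
Q = ΔH = -5238.3 kJ/h = -1.4551 kW
Heat removed = 87.306 kJ/min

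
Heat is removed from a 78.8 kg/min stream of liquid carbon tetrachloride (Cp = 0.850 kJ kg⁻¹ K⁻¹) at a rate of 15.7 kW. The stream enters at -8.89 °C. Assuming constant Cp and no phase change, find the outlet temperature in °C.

T_out = -23.0 °C

Q = 15.7 kW = 942 kJ/min
ΔT = Q/(ṁ·Cp) = 942/(78.8×0.850) = 14.064 K
T_out = -8.89 − 14.064 = -22.954 °C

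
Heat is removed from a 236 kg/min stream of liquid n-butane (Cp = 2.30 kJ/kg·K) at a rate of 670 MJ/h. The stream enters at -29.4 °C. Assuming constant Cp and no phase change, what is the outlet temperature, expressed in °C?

Q = 670 MJ/h = 11167 kJ/min
ΔT = Q/(ṁ·Cp) = 11167/(236×2.30) = 20.572 K
T_out = -29.4 − 20.572 = -49.972 °C

T_out = -50.0 °C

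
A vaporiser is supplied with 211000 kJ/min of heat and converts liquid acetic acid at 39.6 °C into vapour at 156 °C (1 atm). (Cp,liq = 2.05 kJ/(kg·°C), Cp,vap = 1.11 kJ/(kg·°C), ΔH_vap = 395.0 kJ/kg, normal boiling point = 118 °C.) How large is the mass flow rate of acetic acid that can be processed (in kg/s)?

ṁ = 5.88 kg/s

Δh = 2.05×(118−39.6) + 395.0 + 1.11×(156−118) = 597.9 kJ/kg
Q = 211000 kJ/min = 3516.7 kJ/s = 3516.7 kJ/s
ṁ = Q/Δh = 3516.7 / 597.9 = 5.8817 kg/s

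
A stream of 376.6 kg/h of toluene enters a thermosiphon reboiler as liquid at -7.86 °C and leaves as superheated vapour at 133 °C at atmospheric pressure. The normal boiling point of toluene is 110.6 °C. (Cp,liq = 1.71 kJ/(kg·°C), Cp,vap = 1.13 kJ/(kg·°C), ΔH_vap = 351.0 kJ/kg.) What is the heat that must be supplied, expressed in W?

liquid -7.86→110.6 °C: 202.57 kJ/kg
vaporisation at 110.6 °C: 351 kJ/kg
vapour 110.6→133 °C: 25.312 kJ/kg
Δh = 202.57 + 351 + 25.312 = 578.88 kJ/kg
Q = ṁ·Δh = 376.6 kg/h × 578.88 kJ/kg = 218010 kJ/h
|Q| = 60.557 kW = 60557 W

Q = 60600 W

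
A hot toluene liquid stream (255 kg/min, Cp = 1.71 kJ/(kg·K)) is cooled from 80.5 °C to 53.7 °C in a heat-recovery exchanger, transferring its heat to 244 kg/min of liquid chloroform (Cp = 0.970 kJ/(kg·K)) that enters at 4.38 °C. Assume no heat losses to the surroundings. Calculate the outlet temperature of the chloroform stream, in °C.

T_c,out = 53.8 °C

Heat released by hot stream: Q = 255 × 1.71 × (80.5 − 53.7) = 11686 kJ/min
Energy balance on cold side (adiabatic exchanger): Q = ṁ_c·Cp_c·(T_c,out − T_c,in)
T_c,out = 4.38 + 11686/(244 × 0.970) = 53.755 °C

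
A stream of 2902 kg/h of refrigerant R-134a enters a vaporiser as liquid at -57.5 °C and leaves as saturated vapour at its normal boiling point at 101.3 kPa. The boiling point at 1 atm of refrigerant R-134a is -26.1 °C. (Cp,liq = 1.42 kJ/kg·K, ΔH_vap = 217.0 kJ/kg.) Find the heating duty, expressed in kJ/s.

liquid -57.5→-26.1 °C: 44.588 kJ/kg
vaporisation at -26.1 °C: 217 kJ/kg
Δh = 44.588 + 217 = 261.59 kJ/kg
Q = ṁ·Δh = 2902 kg/h × 261.59 kJ/kg = 759130 kJ/h
|Q| = 210.87 kW

Q = 211 kJ/s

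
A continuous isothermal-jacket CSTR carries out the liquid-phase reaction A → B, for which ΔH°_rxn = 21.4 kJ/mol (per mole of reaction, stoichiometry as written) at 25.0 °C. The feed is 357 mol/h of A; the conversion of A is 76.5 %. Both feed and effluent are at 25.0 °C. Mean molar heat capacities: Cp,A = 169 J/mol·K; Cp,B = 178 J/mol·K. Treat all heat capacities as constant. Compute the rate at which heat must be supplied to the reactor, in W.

Q_in = 1620 W

Extent of reaction ξ = 0.765 × 357 = 273.11 mol/h
Reaction term: ξ·ΔH°_rxn = 273.11 × 21.4 = 5844.4 kJ/h
Q = ΔH = 5844.4 kJ/h = 1.6235 kW
Heat supplied = 1623.5 W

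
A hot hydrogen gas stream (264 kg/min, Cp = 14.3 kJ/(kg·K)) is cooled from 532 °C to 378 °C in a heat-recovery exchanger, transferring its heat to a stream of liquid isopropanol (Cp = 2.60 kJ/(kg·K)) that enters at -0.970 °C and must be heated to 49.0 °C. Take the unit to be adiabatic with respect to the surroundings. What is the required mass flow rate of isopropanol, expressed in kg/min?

ṁ_c = 4470 kg/min

Heat released by hot stream: Q = 264 × 14.3 × (532 − 378) = 581380 kJ/min
Energy balance on cold side (adiabatic exchanger): Q = ṁ_c·Cp_c·(T_c,out − T_c,in)
ṁ_c = 581380 / [2.60 × (49.0 − -0.970)] = 4474.8 kg/min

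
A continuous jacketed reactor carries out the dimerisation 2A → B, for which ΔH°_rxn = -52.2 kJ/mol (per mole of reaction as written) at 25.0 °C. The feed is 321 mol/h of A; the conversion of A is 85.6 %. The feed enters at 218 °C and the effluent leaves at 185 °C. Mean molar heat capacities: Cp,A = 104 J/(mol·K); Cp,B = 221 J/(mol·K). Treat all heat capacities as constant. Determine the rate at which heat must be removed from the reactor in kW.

Extent of reaction ξ = 0.856 × 321 / 2 = 137.39 mol/h
Reaction term: ξ·ΔH°_rxn = 137.39 × -52.2 = -7171.7 kJ/h
Sensible, feed 218→25 °C: -6443.1 kJ/h
Outlet flows (mol/h): A 46.224, B 137.39
Sensible, products 25→185 °C: 5627.2 kJ/h
Q = ΔH = -7987.6 kJ/h = -2.2188 kW
Heat removed = 2.2188 kW

Q_out = 2.22 kW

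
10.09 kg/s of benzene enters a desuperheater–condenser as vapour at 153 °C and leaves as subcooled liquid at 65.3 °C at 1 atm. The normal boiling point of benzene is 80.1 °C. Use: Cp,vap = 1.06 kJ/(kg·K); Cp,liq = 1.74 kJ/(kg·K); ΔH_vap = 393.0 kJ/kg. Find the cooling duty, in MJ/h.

vapour 153→80.1 °C: -77.274 kJ/kg
condensation at 80.1 °C: -393 kJ/kg
liquid 80.1→65.3 °C: -25.752 kJ/kg
Δh = -77.274 + -393 + -25.752 = -496.03 kJ/kg
Q = ṁ·Δh = 10.09 kg/s × -496.03 kJ/kg = -5004.9 kJ/s
|Q| = 5004.9 kW = 18018 MJ/h

Q_c = 18000 MJ/h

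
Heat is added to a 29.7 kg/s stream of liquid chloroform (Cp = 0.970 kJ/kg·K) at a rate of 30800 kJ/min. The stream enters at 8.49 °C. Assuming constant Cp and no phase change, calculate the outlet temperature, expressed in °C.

Q = 30800 kJ/min = 513.33 kJ/s
ΔT = Q/(ṁ·Cp) = 513.33/(29.7×0.970) = 17.819 K
T_out = 8.49 + 17.819 = 26.309 °C

T_out = 26.3 °C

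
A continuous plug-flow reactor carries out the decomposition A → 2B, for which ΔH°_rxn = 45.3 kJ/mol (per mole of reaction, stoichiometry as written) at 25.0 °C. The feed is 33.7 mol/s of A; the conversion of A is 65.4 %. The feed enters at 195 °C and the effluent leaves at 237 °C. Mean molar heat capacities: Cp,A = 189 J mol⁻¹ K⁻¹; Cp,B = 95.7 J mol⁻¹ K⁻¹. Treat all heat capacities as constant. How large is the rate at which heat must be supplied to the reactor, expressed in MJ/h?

Q_in = 4600 MJ/h

Extent of reaction ξ = 0.654 × 33.7 = 22.04 mol/s
Reaction term: ξ·ΔH°_rxn = 22.04 × 45.3 = 998.4 kJ/s
Sensible, feed 195→25 °C: -1082.8 kJ/s
Outlet flows (mol/s): A 11.66, B 44.08
Sensible, products 25→237 °C: 1361.5 kJ/s
Q = ΔH = 1277.1 kJ/s = 1277.1 kW
Heat supplied = 4597.7 MJ/h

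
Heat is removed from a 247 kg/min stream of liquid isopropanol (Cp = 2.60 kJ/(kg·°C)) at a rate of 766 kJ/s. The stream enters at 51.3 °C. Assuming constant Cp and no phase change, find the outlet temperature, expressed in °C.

Q = 766 kJ/s = 45960 kJ/min
ΔT = Q/(ṁ·Cp) = 45960/(247×2.60) = 71.566 K
T_out = 51.3 − 71.566 = -20.266 °C

T_out = -20.3 °C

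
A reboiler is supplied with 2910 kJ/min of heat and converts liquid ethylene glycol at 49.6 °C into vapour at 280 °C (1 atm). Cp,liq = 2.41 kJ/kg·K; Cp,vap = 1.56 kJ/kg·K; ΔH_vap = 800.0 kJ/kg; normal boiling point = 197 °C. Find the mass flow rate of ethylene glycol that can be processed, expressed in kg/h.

ṁ = 136 kg/h

Δh = 2.41×(197−49.6) + 800.0 + 1.56×(280−197) = 1284.7 kJ/kg
Q = 2910 kJ/min = 48.5 kJ/s = 174600 kJ/h
ṁ = Q/Δh = 174600 / 1284.7 = 135.91 kg/h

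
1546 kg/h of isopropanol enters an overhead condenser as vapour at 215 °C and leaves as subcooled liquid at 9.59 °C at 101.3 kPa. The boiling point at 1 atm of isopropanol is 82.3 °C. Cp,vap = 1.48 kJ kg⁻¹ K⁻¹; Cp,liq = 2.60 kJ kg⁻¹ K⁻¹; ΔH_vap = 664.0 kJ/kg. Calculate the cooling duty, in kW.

Q_c = 451 kW

vapour 215→82.3 °C: -196.4 kJ/kg
condensation at 82.3 °C: -664 kJ/kg
liquid 82.3→9.59 °C: -189.05 kJ/kg
Δh = -196.4 + -664 + -189.05 = -1049.4 kJ/kg
Q = ṁ·Δh = 1546 kg/h × -1049.4 kJ/kg = -1.6224e+06 kJ/h
|Q| = 450.68 kW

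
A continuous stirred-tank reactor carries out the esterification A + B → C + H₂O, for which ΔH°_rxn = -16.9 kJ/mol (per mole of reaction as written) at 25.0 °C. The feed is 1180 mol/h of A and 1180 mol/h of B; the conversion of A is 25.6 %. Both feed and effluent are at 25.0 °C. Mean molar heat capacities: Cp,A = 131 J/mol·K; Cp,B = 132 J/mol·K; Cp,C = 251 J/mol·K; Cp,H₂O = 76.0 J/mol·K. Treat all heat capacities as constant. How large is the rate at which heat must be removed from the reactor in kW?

Q_out = 1.42 kW

Extent of reaction ξ = 0.256 × 1180 = 302.08 mol/h
Reaction term: ξ·ΔH°_rxn = 302.08 × -16.9 = -5105.2 kJ/h
Q = ΔH = -5105.2 kJ/h = -1.4181 kW
Heat removed = 1.4181 kW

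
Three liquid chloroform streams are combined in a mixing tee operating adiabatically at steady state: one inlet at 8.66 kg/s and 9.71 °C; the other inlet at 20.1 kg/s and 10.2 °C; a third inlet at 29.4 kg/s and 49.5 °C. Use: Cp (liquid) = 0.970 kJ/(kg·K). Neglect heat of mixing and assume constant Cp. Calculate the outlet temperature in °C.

No heat crosses the boundary, so H_out = H_in.
Σ ṁᵢCp,ᵢTᵢ = 8.66×0.970×9.71 + 20.1×0.970×10.2 + 29.4×0.970×49.5 = 1692.1
Σ ṁᵢCp,ᵢ = 8.66×0.970 + 20.1×0.970 + 29.4×0.970 = 56.415
T_out = 1692.1 / 56.415 = 29.993 °C

T_out = 30.0 °C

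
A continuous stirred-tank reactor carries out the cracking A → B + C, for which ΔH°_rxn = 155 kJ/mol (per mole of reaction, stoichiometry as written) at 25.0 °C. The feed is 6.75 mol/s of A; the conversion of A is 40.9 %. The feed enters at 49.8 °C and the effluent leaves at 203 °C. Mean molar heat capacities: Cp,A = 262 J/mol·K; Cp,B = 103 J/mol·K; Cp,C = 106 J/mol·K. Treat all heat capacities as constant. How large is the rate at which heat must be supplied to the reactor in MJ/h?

Extent of reaction ξ = 0.409 × 6.75 = 2.7607 mol/s
Reaction term: ξ·ΔH°_rxn = 2.7607 × 155 = 427.92 kJ/s
Sensible, feed 49.8→25 °C: -43.859 kJ/s
Outlet flows (mol/s): A 3.9893, B 2.7607, C 2.7607
Sensible, products 25→203 °C: 288.75 kJ/s
Q = ΔH = 672.81 kJ/s = 672.81 kW
Heat supplied = 2422.1 MJ/h

Q_in = 2420 MJ/h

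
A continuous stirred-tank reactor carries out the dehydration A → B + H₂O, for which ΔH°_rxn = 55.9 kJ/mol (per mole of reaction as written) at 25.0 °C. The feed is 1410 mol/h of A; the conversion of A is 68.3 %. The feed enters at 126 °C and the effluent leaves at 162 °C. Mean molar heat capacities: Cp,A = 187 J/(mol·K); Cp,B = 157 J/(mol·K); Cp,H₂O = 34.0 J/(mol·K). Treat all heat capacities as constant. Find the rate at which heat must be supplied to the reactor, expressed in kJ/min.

Q_in = 1060 kJ/min

Extent of reaction ξ = 0.683 × 1410 = 963.03 mol/h
Reaction term: ξ·ΔH°_rxn = 963.03 × 55.9 = 53833 kJ/h
Sensible, feed 126→25 °C: -26631 kJ/h
Outlet flows (mol/h): A 446.97, B 963.03, H₂O 963.03
Sensible, products 25→162 °C: 36651 kJ/h
Q = ΔH = 63853 kJ/h = 17.737 kW
Heat supplied = 1064.2 kJ/min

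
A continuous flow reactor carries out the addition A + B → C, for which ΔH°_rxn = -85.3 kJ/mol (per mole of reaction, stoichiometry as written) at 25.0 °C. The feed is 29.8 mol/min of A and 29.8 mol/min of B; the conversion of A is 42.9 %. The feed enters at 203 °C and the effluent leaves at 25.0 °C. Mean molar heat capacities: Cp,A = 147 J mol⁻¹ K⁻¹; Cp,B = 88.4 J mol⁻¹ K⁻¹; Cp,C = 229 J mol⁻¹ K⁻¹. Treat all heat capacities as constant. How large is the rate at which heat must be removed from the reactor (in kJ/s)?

Extent of reaction ξ = 0.429 × 29.8 = 12.784 mol/min
Reaction term: ξ·ΔH°_rxn = 12.784 × -85.3 = -1090.5 kJ/min
Sensible, feed 203→25 °C: -1248.7 kJ/min
Outlet flows (mol/min): A 17.016, B 17.016, C 12.784
Sensible, products 25→25.0 °C: 0 kJ/min
Q = ΔH = -2339.1 kJ/min = -38.986 kW
Heat removed = 38.986 kJ/s

Q_out = 39.0 kJ/s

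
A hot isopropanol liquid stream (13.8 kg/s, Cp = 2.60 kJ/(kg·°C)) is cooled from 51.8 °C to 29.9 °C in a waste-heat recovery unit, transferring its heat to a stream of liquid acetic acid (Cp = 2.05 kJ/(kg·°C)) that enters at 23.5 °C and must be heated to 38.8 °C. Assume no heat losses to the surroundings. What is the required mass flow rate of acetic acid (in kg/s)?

Heat released by hot stream: Q = 13.8 × 2.60 × (51.8 − 29.9) = 785.77 kJ/s
Energy balance on cold side (adiabatic exchanger): Q = ṁ_c·Cp_c·(T_c,out − T_c,in)
ṁ_c = 785.77 / [2.05 × (38.8 − 23.5)] = 25.053 kg/s

ṁ_c = 25.1 kg/s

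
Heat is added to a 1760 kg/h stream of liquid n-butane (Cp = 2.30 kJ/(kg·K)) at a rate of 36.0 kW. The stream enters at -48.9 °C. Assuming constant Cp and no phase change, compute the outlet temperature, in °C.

T_out = -16.9 °C

Q = 36.0 kW = 129600 kJ/h
ΔT = Q/(ṁ·Cp) = 129600/(1760×2.30) = 32.016 K
T_out = -48.9 + 32.016 = -16.884 °C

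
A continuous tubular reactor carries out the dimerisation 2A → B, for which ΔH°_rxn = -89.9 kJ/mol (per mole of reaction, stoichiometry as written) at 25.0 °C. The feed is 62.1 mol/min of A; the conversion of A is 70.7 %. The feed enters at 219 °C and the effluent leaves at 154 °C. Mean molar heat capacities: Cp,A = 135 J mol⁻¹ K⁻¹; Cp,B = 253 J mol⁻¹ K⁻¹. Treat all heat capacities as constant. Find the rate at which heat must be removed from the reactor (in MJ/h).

Q_out = 154 MJ/h

Extent of reaction ξ = 0.707 × 62.1 / 2 = 21.952 mol/min
Reaction term: ξ·ΔH°_rxn = 21.952 × -89.9 = -1973.5 kJ/min
Sensible, feed 219→25 °C: -1626.4 kJ/min
Outlet flows (mol/min): A 18.195, B 21.952
Sensible, products 25→154 °C: 1033.3 kJ/min
Q = ΔH = -2566.6 kJ/min = -42.776 kW
Heat removed = 154 MJ/h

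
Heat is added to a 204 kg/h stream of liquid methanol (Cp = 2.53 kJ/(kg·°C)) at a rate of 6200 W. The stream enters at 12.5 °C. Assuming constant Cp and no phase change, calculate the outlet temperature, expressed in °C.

Q = 6200 W = 22320 kJ/h
ΔT = Q/(ṁ·Cp) = 22320/(204×2.53) = 43.246 K
T_out = 12.5 + 43.246 = 55.746 °C

T_out = 55.7 °C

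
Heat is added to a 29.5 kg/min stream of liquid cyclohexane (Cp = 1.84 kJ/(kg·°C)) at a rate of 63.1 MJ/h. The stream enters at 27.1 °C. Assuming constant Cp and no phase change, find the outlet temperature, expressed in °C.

T_out = 46.5 °C

Q = 63.1 MJ/h = 1051.7 kJ/min
ΔT = Q/(ṁ·Cp) = 1051.7/(29.5×1.84) = 19.375 K
T_out = 27.1 + 19.375 = 46.475 °C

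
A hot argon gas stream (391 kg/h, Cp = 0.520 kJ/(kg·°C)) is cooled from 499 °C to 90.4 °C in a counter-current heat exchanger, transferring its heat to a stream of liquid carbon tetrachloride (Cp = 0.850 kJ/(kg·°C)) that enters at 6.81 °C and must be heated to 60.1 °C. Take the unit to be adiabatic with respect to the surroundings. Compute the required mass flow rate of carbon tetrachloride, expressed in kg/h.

ṁ_c = 1830 kg/h

Heat released by hot stream: Q = 391 × 0.520 × (499 − 90.4) = 83077 kJ/h
Energy balance on cold side (adiabatic exchanger): Q = ṁ_c·Cp_c·(T_c,out − T_c,in)
ṁ_c = 83077 / [0.850 × (60.1 − 6.81)] = 1834.1 kg/h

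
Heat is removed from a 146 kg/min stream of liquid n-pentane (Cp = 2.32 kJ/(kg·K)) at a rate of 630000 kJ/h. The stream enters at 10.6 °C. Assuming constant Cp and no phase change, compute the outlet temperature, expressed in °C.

Q = 630000 kJ/h = 10500 kJ/min
ΔT = Q/(ṁ·Cp) = 10500/(146×2.32) = 30.999 K
T_out = 10.6 − 30.999 = -20.399 °C

T_out = -20.4 °C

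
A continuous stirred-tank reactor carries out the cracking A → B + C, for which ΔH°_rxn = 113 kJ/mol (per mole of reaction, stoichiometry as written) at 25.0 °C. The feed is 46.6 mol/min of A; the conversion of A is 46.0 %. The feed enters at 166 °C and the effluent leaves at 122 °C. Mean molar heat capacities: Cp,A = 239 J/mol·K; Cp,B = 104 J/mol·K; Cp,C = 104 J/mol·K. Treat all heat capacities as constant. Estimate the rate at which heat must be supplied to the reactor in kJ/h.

Q_in = 112000 kJ/h

Extent of reaction ξ = 0.460 × 46.6 = 21.436 mol/min
Reaction term: ξ·ΔH°_rxn = 21.436 × 113 = 2422.3 kJ/min
Sensible, feed 166→25 °C: -1570.4 kJ/min
Outlet flows (mol/min): A 25.164, B 21.436, C 21.436
Sensible, products 25→122 °C: 1015.9 kJ/min
Q = ΔH = 1867.8 kJ/min = 31.129 kW
Heat supplied = 112070 kJ/h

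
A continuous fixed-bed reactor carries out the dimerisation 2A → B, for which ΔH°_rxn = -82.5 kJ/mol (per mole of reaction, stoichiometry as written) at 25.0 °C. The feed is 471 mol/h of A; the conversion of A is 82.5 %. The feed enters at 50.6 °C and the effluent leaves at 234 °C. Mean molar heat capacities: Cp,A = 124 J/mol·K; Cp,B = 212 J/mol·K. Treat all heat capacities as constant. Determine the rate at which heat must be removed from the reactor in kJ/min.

Q_out = 113 kJ/min

Extent of reaction ξ = 0.825 × 471 / 2 = 194.29 mol/h
Reaction term: ξ·ΔH°_rxn = 194.29 × -82.5 = -16029 kJ/h
Sensible, feed 50.6→25 °C: -1495.1 kJ/h
Outlet flows (mol/h): A 82.425, B 194.29
Sensible, products 25→234 °C: 10745 kJ/h
Q = ΔH = -6779.2 kJ/h = -1.8831 kW
Heat removed = 112.99 kJ/min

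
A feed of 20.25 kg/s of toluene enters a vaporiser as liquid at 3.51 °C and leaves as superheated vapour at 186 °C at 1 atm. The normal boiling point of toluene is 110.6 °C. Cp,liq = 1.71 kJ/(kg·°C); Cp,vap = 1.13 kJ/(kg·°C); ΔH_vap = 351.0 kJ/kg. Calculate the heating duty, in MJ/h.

Q = 45100 MJ/h

liquid 3.51→110.6 °C: 183.12 kJ/kg
vaporisation at 110.6 °C: 351 kJ/kg
vapour 110.6→186 °C: 85.202 kJ/kg
Δh = 183.12 + 351 + 85.202 = 619.33 kJ/kg
Q = ṁ·Δh = 20.25 kg/s × 619.33 kJ/kg = 12541 kJ/s
|Q| = 12541 kW = 45149 MJ/h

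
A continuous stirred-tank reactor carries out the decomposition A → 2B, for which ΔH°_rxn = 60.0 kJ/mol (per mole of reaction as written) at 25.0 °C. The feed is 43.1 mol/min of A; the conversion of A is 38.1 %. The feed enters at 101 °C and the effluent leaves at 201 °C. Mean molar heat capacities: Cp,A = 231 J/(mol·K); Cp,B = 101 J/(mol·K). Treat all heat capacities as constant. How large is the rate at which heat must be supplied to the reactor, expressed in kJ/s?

Q_in = 31.6 kJ/s

Extent of reaction ξ = 0.381 × 43.1 = 16.421 mol/min
Reaction term: ξ·ΔH°_rxn = 16.421 × 60.0 = 985.27 kJ/min
Sensible, feed 101→25 °C: -756.66 kJ/min
Outlet flows (mol/min): A 26.679, B 32.842
Sensible, products 25→201 °C: 1668.5 kJ/min
Q = ΔH = 1897.1 kJ/min = 31.618 kW
Heat supplied = 31.618 kJ/s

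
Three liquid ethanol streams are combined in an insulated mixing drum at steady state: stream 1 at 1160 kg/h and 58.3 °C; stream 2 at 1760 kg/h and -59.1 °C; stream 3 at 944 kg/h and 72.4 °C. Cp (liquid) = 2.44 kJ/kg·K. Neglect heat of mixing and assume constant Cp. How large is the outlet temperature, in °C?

No heat crosses the boundary, so H_out = H_in.
Σ ṁᵢCp,ᵢTᵢ = 1160×2.44×58.3 + 1760×2.44×-59.1 + 944×2.44×72.4 = 77977
Σ ṁᵢCp,ᵢ = 1160×2.44 + 1760×2.44 + 944×2.44 = 9428.2
T_out = 77977 / 9428.2 = 8.2706 °C

T_out = 8.27 °C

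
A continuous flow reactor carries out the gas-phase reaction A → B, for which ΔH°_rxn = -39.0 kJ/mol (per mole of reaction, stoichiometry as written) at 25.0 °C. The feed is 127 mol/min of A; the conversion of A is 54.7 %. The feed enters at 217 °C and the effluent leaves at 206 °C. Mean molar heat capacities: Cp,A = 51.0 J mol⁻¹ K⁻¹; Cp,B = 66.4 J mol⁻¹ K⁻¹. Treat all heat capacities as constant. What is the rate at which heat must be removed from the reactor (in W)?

Extent of reaction ξ = 0.547 × 127 = 69.469 mol/min
Reaction term: ξ·ΔH°_rxn = 69.469 × -39.0 = -2709.3 kJ/min
Sensible, feed 217→25 °C: -1243.6 kJ/min
Outlet flows (mol/min): A 57.531, B 69.469
Sensible, products 25→206 °C: 1366 kJ/min
Q = ΔH = -2586.9 kJ/min = -43.115 kW
Heat removed = 43115 W

Q_out = 43100 W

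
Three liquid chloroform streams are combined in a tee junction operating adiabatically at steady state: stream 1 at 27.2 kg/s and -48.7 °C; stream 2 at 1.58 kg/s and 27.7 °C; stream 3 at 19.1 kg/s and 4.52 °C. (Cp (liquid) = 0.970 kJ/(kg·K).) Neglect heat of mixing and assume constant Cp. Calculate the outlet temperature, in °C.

Energy balance with Q = 0: Σ ṁᵢCp,ᵢ(T_out − Tᵢ) = 0
T_out = Σ ṁᵢCp,ᵢTᵢ / Σ ṁᵢCp,ᵢ
      = -1158.7 / 46.444 = -24.949 °C

T_out = -24.9 °C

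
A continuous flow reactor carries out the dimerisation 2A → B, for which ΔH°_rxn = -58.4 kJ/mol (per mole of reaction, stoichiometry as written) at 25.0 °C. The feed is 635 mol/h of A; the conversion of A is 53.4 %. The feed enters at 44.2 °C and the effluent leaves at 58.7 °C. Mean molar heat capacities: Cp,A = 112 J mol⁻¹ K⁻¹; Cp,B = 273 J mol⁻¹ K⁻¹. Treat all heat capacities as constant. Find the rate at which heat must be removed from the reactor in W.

Extent of reaction ξ = 0.534 × 635 / 2 = 169.55 mol/h
Reaction term: ξ·ΔH°_rxn = 169.55 × -58.4 = -9901.4 kJ/h
Sensible, feed 44.2→25 °C: -1365.5 kJ/h
Outlet flows (mol/h): A 295.91, B 169.55
Sensible, products 25→58.7 °C: 2676.7 kJ/h
Q = ΔH = -8590.2 kJ/h = -2.3862 kW
Heat removed = 2386.2 W

Q_out = 2390 W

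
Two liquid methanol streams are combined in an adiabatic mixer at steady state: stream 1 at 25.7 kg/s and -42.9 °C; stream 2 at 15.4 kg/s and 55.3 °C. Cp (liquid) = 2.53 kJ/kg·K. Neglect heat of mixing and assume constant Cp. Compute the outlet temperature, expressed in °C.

T_out = -6.10 °C

No heat crosses the boundary, so H_out = H_in.
T_out = Σ ṁᵢCp,ᵢTᵢ / Σ ṁᵢCp,ᵢ
      = -634.8 / 103.98 = -6.1049 °C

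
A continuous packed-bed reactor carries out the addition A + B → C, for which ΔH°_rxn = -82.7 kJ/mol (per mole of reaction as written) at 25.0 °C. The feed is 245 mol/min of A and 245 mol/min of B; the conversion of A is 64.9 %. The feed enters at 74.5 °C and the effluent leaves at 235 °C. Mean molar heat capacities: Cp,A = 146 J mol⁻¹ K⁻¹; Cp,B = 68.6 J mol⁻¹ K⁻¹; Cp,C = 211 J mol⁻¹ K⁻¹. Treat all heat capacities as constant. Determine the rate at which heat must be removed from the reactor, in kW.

Extent of reaction ξ = 0.649 × 245 = 159 mol/min
Reaction term: ξ·ΔH°_rxn = 159 × -82.7 = -13150 kJ/min
Sensible, feed 74.5→25 °C: -2602.6 kJ/min
Outlet flows (mol/min): A 85.995, B 85.995, C 159
Sensible, products 25→235 °C: 10921 kJ/min
Q = ΔH = -4831.3 kJ/min = -80.522 kW
Heat removed = 80.522 kW

Q_out = 80.5 kW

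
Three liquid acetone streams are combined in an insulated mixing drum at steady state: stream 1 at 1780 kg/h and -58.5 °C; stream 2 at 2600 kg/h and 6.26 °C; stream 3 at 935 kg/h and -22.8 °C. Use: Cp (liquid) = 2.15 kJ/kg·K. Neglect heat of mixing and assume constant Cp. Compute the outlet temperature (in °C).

Adiabatic, steady state ⇒ Σ ṁᵢCp,ᵢ(T_out − Tᵢ) = 0
Σ ṁᵢCp,ᵢTᵢ = 1780×2.15×-58.5 + 2600×2.15×6.26 + 935×2.15×-22.8 = -234720
Σ ṁᵢCp,ᵢ = 1780×2.15 + 2600×2.15 + 935×2.15 = 11427
T_out = -234720 / 11427 = -20.54 °C

T_out = -20.5 °C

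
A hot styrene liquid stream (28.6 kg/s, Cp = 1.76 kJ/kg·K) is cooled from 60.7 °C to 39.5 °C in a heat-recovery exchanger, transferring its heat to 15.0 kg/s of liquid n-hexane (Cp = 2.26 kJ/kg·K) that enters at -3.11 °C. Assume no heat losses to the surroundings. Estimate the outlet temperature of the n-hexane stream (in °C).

Heat released by hot stream: Q = 28.6 × 1.76 × (60.7 − 39.5) = 1067.1 kJ/s
Energy balance on cold side (adiabatic exchanger): Q = ṁ_c·Cp_c·(T_c,out − T_c,in)
T_c,out = -3.11 + 1067.1/(15.0 × 2.26) = 28.369 °C

T_c,out = 28.4 °C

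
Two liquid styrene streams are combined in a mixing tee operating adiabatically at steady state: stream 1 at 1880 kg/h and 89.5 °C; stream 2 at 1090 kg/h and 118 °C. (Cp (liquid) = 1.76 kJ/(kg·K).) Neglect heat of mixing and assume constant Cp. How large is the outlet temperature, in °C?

T_out = 100 °C

No heat crosses the boundary, so H_out = H_in.
Σ ṁᵢCp,ᵢTᵢ = 1880×1.76×89.5 + 1090×1.76×118 = 522510
Σ ṁᵢCp,ᵢ = 1880×1.76 + 1090×1.76 = 5227.2
T_out = 522510 / 5227.2 = 99.96 °C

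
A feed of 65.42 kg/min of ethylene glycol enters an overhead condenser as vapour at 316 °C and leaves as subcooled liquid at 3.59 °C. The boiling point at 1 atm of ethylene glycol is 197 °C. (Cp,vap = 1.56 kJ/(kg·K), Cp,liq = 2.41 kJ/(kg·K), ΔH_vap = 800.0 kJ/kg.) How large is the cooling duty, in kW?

Q_c = 1580 kW

vapour 316→197 °C: -185.64 kJ/kg
condensation at 197 °C: -800 kJ/kg
liquid 197→3.59 °C: -466.12 kJ/kg
Δh = -185.64 + -800 + -466.12 = -1451.8 kJ/kg
Q = ṁ·Δh = 65.42 kg/min × -1451.8 kJ/kg = -94974 kJ/min
|Q| = 1582.9 kW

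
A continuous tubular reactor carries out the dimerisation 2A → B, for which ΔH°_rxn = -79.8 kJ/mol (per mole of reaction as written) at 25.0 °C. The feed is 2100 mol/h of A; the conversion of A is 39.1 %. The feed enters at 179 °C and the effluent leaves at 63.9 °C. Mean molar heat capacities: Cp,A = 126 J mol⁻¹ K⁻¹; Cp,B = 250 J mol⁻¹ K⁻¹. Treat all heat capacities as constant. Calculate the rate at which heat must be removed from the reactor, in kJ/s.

Q_out = 17.6 kJ/s

Extent of reaction ξ = 0.391 × 2100 / 2 = 410.55 mol/h
Reaction term: ξ·ΔH°_rxn = 410.55 × -79.8 = -32762 kJ/h
Sensible, feed 179→25 °C: -40748 kJ/h
Outlet flows (mol/h): A 1278.9, B 410.55
Sensible, products 25→63.9 °C: 10261 kJ/h
Q = ΔH = -63249 kJ/h = -17.569 kW
Heat removed = 17.569 kJ/s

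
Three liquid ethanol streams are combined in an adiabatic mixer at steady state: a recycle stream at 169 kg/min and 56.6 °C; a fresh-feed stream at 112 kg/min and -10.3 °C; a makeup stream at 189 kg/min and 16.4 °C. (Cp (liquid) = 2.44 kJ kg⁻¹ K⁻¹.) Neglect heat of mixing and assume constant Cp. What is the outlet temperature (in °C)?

T_out = 24.5 °C

No heat crosses the boundary, so H_out = H_in.
T_out = Σ ṁᵢCp,ᵢTᵢ / Σ ṁᵢCp,ᵢ
      = 28088 / 1146.8 = 24.492 °C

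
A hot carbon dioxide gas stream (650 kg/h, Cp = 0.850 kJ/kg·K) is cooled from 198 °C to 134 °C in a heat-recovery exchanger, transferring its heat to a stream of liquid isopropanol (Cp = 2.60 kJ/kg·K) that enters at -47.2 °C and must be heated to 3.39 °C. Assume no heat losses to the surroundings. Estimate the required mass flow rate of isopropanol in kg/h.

ṁ_c = 269 kg/h

Heat released by hot stream: Q = 650 × 0.850 × (198 − 134) = 35360 kJ/h
Energy balance on cold side (adiabatic exchanger): Q = ṁ_c·Cp_c·(T_c,out − T_c,in)
ṁ_c = 35360 / [2.60 × (3.39 − -47.2)] = 268.83 kg/h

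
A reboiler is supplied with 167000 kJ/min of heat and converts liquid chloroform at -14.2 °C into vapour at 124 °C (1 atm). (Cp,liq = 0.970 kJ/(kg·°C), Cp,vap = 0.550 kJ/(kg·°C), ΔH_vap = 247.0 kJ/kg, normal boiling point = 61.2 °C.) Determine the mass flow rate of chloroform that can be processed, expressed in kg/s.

ṁ = 7.85 kg/s

Δh = 0.970×(61.2−-14.2) + 247.0 + 0.550×(124−61.2) = 354.68 kJ/kg
Q = 167000 kJ/min = 2783.3 kJ/s = 2783.3 kJ/s
ṁ = Q/Δh = 2783.3 / 354.68 = 7.8475 kg/s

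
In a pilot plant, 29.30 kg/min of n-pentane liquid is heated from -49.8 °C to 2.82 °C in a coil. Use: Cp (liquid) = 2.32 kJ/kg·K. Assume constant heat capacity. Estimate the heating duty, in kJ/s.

Q = 59.6 kJ/s

Q = ṁ·Cp·ΔT = 29.30 × 2.32 × (2.82 − -49.8) = 3576.9 kJ/min
Converting: 3576.9 / 60 s = 59.615 kW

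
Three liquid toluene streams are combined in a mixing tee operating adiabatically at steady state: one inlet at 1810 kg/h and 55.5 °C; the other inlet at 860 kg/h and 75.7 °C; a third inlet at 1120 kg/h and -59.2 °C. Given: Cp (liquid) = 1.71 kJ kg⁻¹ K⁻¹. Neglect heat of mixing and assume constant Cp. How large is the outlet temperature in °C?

T_out = 26.2 °C

No heat crosses the boundary, so H_out = H_in.
Σ ṁᵢCp,ᵢTᵢ = 1810×1.71×55.5 + 860×1.71×75.7 + 1120×1.71×-59.2 = 169720
Σ ṁᵢCp,ᵢ = 1810×1.71 + 860×1.71 + 1120×1.71 = 6480.9
T_out = 169720 / 6480.9 = 26.188 °C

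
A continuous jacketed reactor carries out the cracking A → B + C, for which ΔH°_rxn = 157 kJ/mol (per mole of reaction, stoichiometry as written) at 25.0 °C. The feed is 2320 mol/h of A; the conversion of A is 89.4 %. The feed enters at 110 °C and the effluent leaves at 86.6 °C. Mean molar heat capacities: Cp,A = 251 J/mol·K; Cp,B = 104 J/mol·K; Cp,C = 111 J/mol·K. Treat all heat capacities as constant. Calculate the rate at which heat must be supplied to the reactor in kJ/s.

Q_in = 85.4 kJ/s

Extent of reaction ξ = 0.894 × 2320 = 2074.1 mol/h
Reaction term: ξ·ΔH°_rxn = 2074.1 × 157 = 325630 kJ/h
Sensible, feed 110→25 °C: -49497 kJ/h
Outlet flows (mol/h): A 245.92, B 2074.1, C 2074.1
Sensible, products 25→86.6 °C: 31271 kJ/h
Q = ΔH = 307400 kJ/h = 85.39 kW
Heat supplied = 85.39 kJ/s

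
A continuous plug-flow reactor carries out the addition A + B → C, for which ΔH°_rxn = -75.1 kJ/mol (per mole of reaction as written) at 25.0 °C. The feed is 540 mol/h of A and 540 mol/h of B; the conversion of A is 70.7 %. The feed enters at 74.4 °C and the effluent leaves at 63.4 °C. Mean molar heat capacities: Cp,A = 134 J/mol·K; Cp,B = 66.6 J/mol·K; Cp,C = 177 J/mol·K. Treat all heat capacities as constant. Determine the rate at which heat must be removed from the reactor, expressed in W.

Q_out = 8390 W

Extent of reaction ξ = 0.707 × 540 = 381.78 mol/h
Reaction term: ξ·ΔH°_rxn = 381.78 × -75.1 = -28672 kJ/h
Sensible, feed 74.4→25 °C: -5351.2 kJ/h
Outlet flows (mol/h): A 158.22, B 158.22, C 381.78
Sensible, products 25→63.4 °C: 3813.7 kJ/h
Q = ΔH = -30209 kJ/h = -8.3915 kW
Heat removed = 8391.5 W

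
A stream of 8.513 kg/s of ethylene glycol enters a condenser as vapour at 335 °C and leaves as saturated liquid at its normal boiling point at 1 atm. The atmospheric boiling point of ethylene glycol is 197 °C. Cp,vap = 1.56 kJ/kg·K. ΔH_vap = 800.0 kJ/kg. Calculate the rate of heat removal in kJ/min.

vapour 335→197 °C: -215.28 kJ/kg
condensation at 197 °C: -800 kJ/kg
Δh = -215.28 + -800 = -1015.3 kJ/kg
Q = ṁ·Δh = 8.513 kg/s × -1015.3 kJ/kg = -8643.1 kJ/s
|Q| = 8643.1 kW = 518580 kJ/min

Q_c = 519000 kJ/min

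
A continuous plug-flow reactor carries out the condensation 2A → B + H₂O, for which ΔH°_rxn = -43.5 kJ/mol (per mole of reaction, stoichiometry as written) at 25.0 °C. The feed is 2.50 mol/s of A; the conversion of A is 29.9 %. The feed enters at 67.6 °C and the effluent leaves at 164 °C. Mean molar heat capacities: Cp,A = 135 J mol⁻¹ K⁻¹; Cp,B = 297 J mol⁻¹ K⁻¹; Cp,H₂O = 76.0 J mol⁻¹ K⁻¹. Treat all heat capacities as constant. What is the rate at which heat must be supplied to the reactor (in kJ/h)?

Extent of reaction ξ = 0.299 × 2.50 / 2 = 0.37375 mol/s
Reaction term: ξ·ΔH°_rxn = 0.37375 × -43.5 = -16.258 kJ/s
Sensible, feed 67.6→25 °C: -14.377 kJ/s
Outlet flows (mol/s): A 1.7525, B 0.37375, H₂O 0.37375
Sensible, products 25→164 °C: 52.263 kJ/s
Q = ΔH = 21.628 kJ/s = 21.628 kW
Heat supplied = 77860 kJ/h

Q_in = 77900 kJ/h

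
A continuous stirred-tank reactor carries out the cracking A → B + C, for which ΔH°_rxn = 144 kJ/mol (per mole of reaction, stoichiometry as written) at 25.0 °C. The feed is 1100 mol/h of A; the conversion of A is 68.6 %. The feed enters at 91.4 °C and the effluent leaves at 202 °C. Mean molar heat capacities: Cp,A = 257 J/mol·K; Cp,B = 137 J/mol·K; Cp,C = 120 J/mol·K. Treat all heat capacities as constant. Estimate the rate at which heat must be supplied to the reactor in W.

Q_in = 38900 W

Extent of reaction ξ = 0.686 × 1100 = 754.6 mol/h
Reaction term: ξ·ΔH°_rxn = 754.6 × 144 = 108660 kJ/h
Sensible, feed 91.4→25 °C: -18771 kJ/h
Outlet flows (mol/h): A 345.4, B 754.6, C 754.6
Sensible, products 25→202 °C: 50038 kJ/h
Q = ΔH = 139930 kJ/h = 38.869 kW
Heat supplied = 38869 W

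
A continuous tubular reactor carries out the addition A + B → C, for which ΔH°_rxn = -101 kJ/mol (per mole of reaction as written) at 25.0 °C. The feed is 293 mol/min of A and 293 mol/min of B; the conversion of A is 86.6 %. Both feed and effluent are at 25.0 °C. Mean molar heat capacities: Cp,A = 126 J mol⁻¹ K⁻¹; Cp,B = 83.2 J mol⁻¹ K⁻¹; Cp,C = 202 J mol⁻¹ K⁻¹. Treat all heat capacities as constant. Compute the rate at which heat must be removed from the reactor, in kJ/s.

Extent of reaction ξ = 0.866 × 293 = 253.74 mol/min
Reaction term: ξ·ΔH°_rxn = 253.74 × -101 = -25628 kJ/min
Q = ΔH = -25628 kJ/min = -427.13 kW
Heat removed = 427.13 kJ/s

Q_out = 427 kJ/s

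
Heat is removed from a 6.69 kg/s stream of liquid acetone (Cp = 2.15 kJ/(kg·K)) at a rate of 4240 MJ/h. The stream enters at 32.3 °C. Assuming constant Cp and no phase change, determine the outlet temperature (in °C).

Q = 4240 MJ/h = 1177.8 kJ/s
ΔT = Q/(ṁ·Cp) = 1177.8/(6.69×2.15) = 81.884 K
T_out = 32.3 − 81.884 = -49.584 °C

T_out = -49.6 °C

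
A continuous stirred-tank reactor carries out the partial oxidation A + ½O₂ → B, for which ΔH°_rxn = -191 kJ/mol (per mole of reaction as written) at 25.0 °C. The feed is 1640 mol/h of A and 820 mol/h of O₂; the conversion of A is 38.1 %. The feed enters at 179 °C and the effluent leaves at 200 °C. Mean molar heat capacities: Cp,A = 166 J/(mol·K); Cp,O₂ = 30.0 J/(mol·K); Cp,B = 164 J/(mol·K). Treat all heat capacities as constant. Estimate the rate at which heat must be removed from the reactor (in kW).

Extent of reaction ξ = 0.381 × 1640 = 624.84 mol/h
Reaction term: ξ·ΔH°_rxn = 624.84 × -191 = -119340 kJ/h
Sensible, feed 179→25 °C: -45713 kJ/h
Outlet flows (mol/h): A 1015.2, O₂ 507.58, B 624.84
Sensible, products 25→200 °C: 50088 kJ/h
Q = ΔH = -114970 kJ/h = -31.936 kW
Heat removed = 31.936 kW

Q_out = 31.9 kW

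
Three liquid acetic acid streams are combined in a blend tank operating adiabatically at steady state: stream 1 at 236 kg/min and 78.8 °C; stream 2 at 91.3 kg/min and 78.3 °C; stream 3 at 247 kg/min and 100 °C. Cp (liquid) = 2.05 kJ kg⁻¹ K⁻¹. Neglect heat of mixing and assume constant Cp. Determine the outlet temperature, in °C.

Adiabatic, steady state ⇒ Σ ṁᵢCp,ᵢ(T_out − Tᵢ) = 0
T_out = Σ ṁᵢCp,ᵢTᵢ / Σ ṁᵢCp,ᵢ
      = 103410 / 1177.3 = 87.838 °C

T_out = 87.8 °C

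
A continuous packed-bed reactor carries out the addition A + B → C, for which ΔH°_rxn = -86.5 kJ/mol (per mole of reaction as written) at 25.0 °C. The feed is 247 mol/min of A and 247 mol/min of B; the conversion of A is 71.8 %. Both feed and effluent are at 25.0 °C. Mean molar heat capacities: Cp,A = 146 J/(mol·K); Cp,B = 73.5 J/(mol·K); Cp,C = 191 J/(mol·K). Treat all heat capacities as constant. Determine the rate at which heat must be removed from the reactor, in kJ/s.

Q_out = 256 kJ/s

Extent of reaction ξ = 0.718 × 247 = 177.35 mol/min
Reaction term: ξ·ΔH°_rxn = 177.35 × -86.5 = -15340 kJ/min
Q = ΔH = -15340 kJ/min = -255.67 kW
Heat removed = 255.67 kJ/s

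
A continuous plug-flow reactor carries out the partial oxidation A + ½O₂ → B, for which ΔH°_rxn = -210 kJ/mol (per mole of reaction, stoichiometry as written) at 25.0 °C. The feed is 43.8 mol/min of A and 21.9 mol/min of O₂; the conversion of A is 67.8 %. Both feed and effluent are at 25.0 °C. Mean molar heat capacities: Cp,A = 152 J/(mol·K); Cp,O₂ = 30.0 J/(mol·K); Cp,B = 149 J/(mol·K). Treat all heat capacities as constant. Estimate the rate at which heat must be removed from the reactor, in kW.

Q_out = 104 kW

Extent of reaction ξ = 0.678 × 43.8 = 29.696 mol/min
Reaction term: ξ·ΔH°_rxn = 29.696 × -210 = -6236.2 kJ/min
Q = ΔH = -6236.2 kJ/min = -103.94 kW
Heat removed = 103.94 kW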